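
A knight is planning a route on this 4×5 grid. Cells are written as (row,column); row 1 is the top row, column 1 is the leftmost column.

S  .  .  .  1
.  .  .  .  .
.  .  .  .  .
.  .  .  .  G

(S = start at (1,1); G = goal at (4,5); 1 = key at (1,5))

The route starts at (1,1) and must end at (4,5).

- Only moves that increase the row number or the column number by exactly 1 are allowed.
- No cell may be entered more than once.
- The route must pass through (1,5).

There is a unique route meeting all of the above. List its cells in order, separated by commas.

Moves only go right or down, so the column and row indices never decrease.
Route from (1,1): right 4 to (1,5), down 3 to (4,5) — 7 moves in all.
Check: all required cells visited.

(1,1), (1,2), (1,3), (1,4), (1,5), (2,5), (3,5), (4,5)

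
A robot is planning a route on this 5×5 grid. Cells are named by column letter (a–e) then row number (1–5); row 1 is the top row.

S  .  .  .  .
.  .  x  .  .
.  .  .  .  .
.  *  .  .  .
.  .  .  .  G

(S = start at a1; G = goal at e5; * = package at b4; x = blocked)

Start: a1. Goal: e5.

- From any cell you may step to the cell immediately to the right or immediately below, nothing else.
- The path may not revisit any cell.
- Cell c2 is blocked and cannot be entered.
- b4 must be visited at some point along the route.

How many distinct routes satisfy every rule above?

16

A right/down-only route from a1 to e5 makes exactly 4 down-moves and 4 right-moves in some order.
With no other constraints that would be C(8,4) = 70 routes.
Split at b4 and multiply the segment counts (each segment already excludes blocked cells): a1→b4: 4; b4→e5: 4; product = 16.
That gives 16 routes.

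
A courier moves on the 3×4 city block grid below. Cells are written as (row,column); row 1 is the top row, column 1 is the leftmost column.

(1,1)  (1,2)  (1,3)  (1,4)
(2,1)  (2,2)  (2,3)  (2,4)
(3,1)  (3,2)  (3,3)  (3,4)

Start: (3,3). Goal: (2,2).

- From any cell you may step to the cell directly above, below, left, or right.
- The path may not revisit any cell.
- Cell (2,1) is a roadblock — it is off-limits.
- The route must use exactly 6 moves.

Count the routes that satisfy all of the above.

4

Need simple routes of exactly 6 moves from (3,3) to (2,2) (Manhattan distance 2, so 2 moves are spent on a detour and 2 undoing it).
Enumerating: (3,3) (2,3) (2,4) (1,4) (1,3) (1,2) (2,2) | (3,3) (3,4) (2,4) (1,4) (1,3) (2,3) (2,2) | (3,3) (3,4) (2,4) (1,4) (1,3) (1,2) (2,2) | (3,3) (3,4) (2,4) (2,3) (1,3) (1,2) (2,2).
That gives 4 routes.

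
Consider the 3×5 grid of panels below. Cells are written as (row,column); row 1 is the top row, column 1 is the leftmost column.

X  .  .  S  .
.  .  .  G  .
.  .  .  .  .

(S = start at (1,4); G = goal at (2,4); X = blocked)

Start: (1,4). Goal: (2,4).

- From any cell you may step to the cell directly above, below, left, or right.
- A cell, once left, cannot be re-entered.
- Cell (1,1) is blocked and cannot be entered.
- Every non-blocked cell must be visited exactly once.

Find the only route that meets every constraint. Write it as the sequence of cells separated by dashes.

(1,4) - (1,5) - (2,5) - (3,5) - (3,4) - (3,3) - (3,2) - (3,1) - (2,1) - (2,2) - (1,2) - (1,3) - (2,3) - (2,4)

Need to visit all 14 open cells exactly once, starting at (1,4) and ending at (2,4).
Route from (1,4): right to (1,5), 2× down (reaching (3,5)), 4× left (reaching (3,1)), up to (2,1), right to (2,2), up to (1,2), right to (1,3), down to (2,3), right to (2,4) — 13 moves in all.
Check: all 14 open cells covered.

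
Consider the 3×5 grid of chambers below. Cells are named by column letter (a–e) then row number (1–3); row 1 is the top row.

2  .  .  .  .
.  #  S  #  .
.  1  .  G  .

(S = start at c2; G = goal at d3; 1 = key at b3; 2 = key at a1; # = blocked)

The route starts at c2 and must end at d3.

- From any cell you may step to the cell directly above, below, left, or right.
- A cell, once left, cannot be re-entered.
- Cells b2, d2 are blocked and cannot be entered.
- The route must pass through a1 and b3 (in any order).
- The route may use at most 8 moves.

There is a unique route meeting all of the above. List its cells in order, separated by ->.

The budget equals the shortest possible length, so every move has to be on a shortest route through the required cells.
Route from c2: up 1 to c1, left 2 to a1, down 2 to a3, right 3 to d3 — 8 moves in all.
Check: all required cells visited; 8 ≤ 8 moves.

c2 -> c1 -> b1 -> a1 -> a2 -> a3 -> b3 -> c3 -> d3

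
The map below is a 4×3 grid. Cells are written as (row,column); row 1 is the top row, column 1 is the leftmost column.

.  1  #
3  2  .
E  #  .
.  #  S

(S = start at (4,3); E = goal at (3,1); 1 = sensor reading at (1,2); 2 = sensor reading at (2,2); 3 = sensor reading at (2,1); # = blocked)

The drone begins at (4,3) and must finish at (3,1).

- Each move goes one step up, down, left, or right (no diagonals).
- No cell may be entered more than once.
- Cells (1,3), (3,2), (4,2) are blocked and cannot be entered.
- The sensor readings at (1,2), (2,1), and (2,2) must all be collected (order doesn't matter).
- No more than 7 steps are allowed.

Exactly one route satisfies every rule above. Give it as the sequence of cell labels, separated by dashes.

(4,3) - (3,3) - (2,3) - (2,2) - (1,2) - (1,1) - (2,1) - (3,1)

The 7-move cap with required stops at (1,2), (2,1), (2,2) leaves no slack for detours.
Route from (4,3): 2× up (reaching (2,3)), left to (2,2), up to (1,2), left to (1,1), 2× down (reaching (3,1)) — 7 moves in all.
Check: all required cells visited; 7 ≤ 7 moves.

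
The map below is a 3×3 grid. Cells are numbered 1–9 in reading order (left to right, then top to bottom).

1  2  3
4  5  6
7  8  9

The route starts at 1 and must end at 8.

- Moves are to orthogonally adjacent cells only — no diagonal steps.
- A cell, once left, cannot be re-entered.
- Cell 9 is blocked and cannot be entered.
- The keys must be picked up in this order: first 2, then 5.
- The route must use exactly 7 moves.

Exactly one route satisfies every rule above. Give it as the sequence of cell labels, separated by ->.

The waypoints must appear in the order 2, 5, with no cell reused.
Route from 1: right 2 to 3, down 1 to 6, left 2 to 4, down 1 to 7, right 1 to 8 — 7 moves in all.
Check: order respected (2 at step 1, 5 at step 4); 7 moves as required.

1 -> 2 -> 3 -> 6 -> 5 -> 4 -> 7 -> 8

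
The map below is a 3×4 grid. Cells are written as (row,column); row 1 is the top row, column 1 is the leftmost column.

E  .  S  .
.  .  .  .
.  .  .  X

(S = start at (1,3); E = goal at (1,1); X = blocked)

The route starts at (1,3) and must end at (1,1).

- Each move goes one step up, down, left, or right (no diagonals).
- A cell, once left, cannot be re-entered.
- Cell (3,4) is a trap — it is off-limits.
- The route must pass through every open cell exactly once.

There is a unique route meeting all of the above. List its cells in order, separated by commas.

(1,3), (1,4), (2,4), (2,3), (3,3), (3,2), (3,1), (2,1), (2,2), (1,2), (1,1)

Need to visit all 11 open cells exactly once, starting at (1,3) and ending at (1,1).
Cell (3,1) has only two open neighbours ((2,1) and (3,2)), so the path must pass straight through it: one of those is the cell it's entered from and the other is where it exits.
Route from (1,3): right 1 to (1,4), down 1 to (2,4), left 1 to (2,3), down 1 to (3,3), left 2 to (3,1), up 1 to (2,1), right 1 to (2,2), up 1 to (1,2), left 1 to (1,1) — 10 moves in all.
Check: all 11 open cells covered.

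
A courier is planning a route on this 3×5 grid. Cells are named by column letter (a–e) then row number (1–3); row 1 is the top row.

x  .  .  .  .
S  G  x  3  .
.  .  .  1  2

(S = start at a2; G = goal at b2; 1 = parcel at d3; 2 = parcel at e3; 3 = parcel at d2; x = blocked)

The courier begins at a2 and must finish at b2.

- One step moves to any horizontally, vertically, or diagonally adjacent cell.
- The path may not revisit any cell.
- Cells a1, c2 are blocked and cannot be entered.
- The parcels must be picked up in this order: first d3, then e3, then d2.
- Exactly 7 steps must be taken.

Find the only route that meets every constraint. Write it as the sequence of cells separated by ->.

a2 -> b3 -> c3 -> d3 -> e3 -> d2 -> c1 -> b2

The waypoints must appear in the order d3, e3, d2, with no cell reused.
Route from a2: down-right to b3, 3× right (reaching e3), 2× up-left (reaching c1), down-left to b2 — 7 moves in all.
Check: order respected (1 at step 3, 2 at step 4, 3 at step 5); 7 moves as required.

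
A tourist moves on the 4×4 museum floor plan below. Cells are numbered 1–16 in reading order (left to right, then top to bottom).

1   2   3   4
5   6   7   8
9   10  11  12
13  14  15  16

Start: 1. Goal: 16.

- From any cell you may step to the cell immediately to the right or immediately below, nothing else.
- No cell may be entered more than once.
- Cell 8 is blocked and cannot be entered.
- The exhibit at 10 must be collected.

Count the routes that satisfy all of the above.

9

A right/down-only route from 1 to 16 makes exactly 3 down-moves and 3 right-moves in some order.
With no other constraints that would be C(6,3) = 20 routes.
Split at 10 and multiply the segment counts (each segment already excludes blocked cells): 1→10: 3; 10→16: 3; product = 9.
That gives 9 routes.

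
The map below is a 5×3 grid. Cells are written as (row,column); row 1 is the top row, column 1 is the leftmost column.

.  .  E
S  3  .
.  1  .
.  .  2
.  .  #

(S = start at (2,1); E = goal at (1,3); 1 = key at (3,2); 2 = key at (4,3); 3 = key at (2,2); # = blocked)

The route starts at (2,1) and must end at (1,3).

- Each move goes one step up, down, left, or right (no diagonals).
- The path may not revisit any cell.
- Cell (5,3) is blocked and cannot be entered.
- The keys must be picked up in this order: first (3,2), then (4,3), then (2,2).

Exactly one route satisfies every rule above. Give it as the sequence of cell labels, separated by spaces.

The waypoints must appear in the order (3,2), (4,3), (2,2), with no cell reused.
Route from (2,1): down to (3,1), right to (3,2), down to (4,2), right to (4,3), 2× up (reaching (2,3)), left to (2,2), up to (1,2), right to (1,3) — 9 moves in all.
Check: order respected (1 at step 2, 2 at step 4, 3 at step 7).

(2,1) (3,1) (3,2) (4,2) (4,3) (3,3) (2,3) (2,2) (1,2) (1,3)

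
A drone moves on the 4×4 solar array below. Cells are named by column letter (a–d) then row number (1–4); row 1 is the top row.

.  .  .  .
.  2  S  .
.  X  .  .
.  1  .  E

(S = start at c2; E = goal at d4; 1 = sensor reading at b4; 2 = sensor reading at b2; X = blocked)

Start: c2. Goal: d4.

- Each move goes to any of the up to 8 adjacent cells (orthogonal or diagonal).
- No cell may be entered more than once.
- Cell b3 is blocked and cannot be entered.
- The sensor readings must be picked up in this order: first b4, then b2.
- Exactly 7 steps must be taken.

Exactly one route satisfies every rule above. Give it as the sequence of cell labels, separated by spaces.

c2 d3 c4 b4 a3 b2 c3 d4

The waypoints must appear in the order b4, b2, with no cell reused.
Route from c2: down-right to d3, down-left to c4, left to b4, up-left to a3, up-right to b2, 2× down-right (reaching d4) — 7 moves in all.
Check: order respected (1 at step 3, 2 at step 5); 7 moves as required.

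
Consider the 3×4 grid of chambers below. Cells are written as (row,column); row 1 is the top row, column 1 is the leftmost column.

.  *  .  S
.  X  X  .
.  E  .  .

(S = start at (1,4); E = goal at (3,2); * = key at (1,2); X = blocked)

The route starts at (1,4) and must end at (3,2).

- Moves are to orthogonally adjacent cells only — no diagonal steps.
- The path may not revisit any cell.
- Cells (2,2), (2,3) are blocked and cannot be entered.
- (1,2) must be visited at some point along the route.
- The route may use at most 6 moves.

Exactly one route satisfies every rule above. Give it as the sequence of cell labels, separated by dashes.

The 6-move cap with required stops at (1,2) leaves no slack for detours.
Route from (1,4): left 3 to (1,1), down 2 to (3,1), right 1 to (3,2) — 6 moves in all.
Check: all required cells visited; 6 ≤ 6 moves.

(1,4) - (1,3) - (1,2) - (1,1) - (2,1) - (3,1) - (3,2)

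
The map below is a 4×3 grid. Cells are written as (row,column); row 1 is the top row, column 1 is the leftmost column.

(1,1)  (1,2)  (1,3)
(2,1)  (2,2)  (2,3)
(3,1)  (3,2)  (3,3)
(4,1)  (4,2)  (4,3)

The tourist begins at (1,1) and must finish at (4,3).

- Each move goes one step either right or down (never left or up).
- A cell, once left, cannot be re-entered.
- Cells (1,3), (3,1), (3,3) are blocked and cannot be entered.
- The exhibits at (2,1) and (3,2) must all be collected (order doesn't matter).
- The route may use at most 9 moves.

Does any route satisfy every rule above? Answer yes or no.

yes

One route that works: (1,1) → (2,1) → (2,2) → (3,2) → (4,2) → (4,3).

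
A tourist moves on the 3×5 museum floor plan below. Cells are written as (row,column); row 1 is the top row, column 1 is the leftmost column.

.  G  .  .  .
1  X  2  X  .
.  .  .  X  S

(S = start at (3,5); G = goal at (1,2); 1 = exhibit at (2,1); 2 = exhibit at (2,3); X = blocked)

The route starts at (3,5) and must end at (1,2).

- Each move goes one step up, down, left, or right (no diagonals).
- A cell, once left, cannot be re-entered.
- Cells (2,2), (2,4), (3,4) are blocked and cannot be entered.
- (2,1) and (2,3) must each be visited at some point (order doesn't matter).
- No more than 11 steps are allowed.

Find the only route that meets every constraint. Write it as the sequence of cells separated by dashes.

(3,5) - (2,5) - (1,5) - (1,4) - (1,3) - (2,3) - (3,3) - (3,2) - (3,1) - (2,1) - (1,1) - (1,2)

Any route must reach (2,1) and (2,3) and still end at (1,2) within 11 moves, so the order of the required stops is forced.
Route from (3,5): up 2 to (1,5), left 2 to (1,3), down 2 to (3,3), left 2 to (3,1), up 2 to (1,1), right 1 to (1,2) — 11 moves in all.
Check: all required cells visited; 11 ≤ 11 moves.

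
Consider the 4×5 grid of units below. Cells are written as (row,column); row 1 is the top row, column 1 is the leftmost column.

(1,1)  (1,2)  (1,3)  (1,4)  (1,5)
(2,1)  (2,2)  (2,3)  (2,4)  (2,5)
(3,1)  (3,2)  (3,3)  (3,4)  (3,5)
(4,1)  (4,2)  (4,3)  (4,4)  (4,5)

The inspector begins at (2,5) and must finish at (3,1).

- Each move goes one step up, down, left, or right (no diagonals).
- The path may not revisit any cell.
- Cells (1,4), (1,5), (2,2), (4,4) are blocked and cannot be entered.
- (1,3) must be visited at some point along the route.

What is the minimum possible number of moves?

7

Any route passes through (1,3) somewhere between (2,5) and (3,1). Summing Manhattan distances along the two legs ((2,5) → (1,3) → (3,1)) gives a lower bound of 3 + 4 = 7 moves.
A route of 7 moves achieves this: (2,5) → (2,4) → (2,3) → (1,3) → (1,2) → (1,1) → (2,1) → (3,1).
Since 7 matches the lower bound, it is optimal.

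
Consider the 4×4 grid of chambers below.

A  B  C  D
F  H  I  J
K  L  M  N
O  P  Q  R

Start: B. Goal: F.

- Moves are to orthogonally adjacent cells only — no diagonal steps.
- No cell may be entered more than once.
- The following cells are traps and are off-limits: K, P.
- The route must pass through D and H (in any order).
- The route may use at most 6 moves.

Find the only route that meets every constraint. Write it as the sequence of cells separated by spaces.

B C D J I H F

The 6-move cap with required stops at D, H leaves no slack for detours.
Route from B: 2× right (reaching D), down to J, 3× left (reaching F) — 6 moves in all.
Check: all required cells visited; 6 ≤ 6 moves.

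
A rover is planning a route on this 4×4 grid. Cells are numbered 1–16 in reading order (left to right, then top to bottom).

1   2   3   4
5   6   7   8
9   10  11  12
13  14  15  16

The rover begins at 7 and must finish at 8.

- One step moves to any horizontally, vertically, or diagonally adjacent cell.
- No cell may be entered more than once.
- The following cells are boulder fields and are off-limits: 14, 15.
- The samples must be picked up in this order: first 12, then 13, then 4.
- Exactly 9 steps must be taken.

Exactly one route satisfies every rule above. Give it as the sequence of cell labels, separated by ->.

7 -> 12 -> 11 -> 10 -> 13 -> 9 -> 6 -> 3 -> 4 -> 8

The waypoints must appear in the order 12, 13, 4, with no cell reused.
Route from 7: down-right to 12, 2× left (reaching 10), down-left to 13, up to 9, 2× up-right (reaching 3), right to 4, down to 8 — 9 moves in all.
Check: order respected (12 at step 1, 13 at step 4, 4 at step 8); 9 moves as required.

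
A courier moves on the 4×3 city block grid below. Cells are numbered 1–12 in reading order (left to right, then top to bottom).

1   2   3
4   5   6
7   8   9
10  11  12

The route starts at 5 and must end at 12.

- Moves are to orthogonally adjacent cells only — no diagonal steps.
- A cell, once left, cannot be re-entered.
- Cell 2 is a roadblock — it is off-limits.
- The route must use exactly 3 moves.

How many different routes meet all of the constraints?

Need simple routes of exactly 3 moves from 5 to 12 (Manhattan distance 3, so 0 moves are spent on a detour and 0 undoing it).
Enumerating: 5 8 11 12 | 5 8 9 12 | 5 6 9 12.
That gives 3 routes.

3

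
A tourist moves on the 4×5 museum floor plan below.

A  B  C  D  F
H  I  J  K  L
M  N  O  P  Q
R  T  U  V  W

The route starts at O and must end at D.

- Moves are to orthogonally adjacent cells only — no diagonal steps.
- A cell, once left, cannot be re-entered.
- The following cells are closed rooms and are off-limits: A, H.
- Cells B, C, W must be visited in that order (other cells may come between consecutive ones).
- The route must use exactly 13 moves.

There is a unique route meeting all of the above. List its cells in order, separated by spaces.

The waypoints must appear in the order B, C, W, with no cell reused.
Route from O: left 1 to N, up 2 to B, right 1 to C, down 1 to J, right 1 to K, down 2 to V, right 1 to W, up 3 to F, left 1 to D — 13 moves in all.
Check: order respected (B at step 3, C at step 4, W at step 9); 13 moves as required.

O N I B C J K P V W Q L F D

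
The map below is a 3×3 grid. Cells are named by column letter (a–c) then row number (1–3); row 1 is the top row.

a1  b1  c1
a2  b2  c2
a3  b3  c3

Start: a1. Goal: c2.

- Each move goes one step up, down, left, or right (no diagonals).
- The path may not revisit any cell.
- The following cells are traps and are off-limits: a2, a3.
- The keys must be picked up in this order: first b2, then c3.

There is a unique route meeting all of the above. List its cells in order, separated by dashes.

The waypoints must appear in the order b2, c3, with no cell reused.
Route from a1: right to b1, 2× down (reaching b3), right to c3, up to c2 — 5 moves in all.
Check: order respected (b2 at step 2, c3 at step 4).

a1 - b1 - b2 - b3 - c3 - c2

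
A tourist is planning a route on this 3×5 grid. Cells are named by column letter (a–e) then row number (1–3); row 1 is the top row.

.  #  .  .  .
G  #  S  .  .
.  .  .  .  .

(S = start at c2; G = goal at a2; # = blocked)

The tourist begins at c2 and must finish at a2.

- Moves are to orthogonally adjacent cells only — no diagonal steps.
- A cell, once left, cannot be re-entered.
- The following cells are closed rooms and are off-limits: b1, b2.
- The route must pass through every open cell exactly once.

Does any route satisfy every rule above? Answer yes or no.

Cell a1 has only one open neighbour but is neither the start nor the goal, so a Hamiltonian route would have to both enter and leave it through the same neighbour — impossible without revisiting.

no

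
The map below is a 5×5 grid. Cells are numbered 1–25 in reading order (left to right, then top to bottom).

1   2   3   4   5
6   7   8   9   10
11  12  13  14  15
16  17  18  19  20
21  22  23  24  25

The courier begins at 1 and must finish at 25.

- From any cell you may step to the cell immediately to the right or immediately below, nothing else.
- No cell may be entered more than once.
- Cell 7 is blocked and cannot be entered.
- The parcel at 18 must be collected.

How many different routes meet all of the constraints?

A right/down-only route from 1 to 25 makes exactly 4 down-moves and 4 right-moves in some order.
With no other constraints that would be C(8,4) = 70 routes.
Split at 18 and multiply the segment counts (each segment already excludes blocked cells): 1→18: 4; 18→25: 3; product = 12.
That gives 12 routes.

12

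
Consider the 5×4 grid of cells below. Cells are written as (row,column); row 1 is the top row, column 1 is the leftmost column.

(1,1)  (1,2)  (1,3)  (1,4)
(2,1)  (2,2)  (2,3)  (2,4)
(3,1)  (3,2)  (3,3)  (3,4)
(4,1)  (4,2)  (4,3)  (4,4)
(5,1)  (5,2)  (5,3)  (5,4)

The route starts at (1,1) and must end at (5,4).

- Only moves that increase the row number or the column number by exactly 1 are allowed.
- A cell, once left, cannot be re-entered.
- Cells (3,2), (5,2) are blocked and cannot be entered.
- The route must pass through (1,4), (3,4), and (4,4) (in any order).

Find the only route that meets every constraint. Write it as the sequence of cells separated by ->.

(1,1) -> (1,2) -> (1,3) -> (1,4) -> (2,4) -> (3,4) -> (4,4) -> (5,4)

Moves only go right or down, so the column and row indices never decrease.
Route from (1,1): 3× right (reaching (1,4)), 4× down (reaching (5,4)) — 7 moves in all.
Check: all required cells visited.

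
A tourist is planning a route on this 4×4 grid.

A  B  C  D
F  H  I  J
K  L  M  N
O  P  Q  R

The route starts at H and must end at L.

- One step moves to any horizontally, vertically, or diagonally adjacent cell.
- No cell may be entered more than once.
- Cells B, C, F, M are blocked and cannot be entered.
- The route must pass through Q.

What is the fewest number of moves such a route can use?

Any route passes through Q somewhere between H and L. Summing Chebyshev distances along the two legs (H → Q → L) gives a lower bound of 2 + 1 = 3 moves.
The shortest route satisfying every rule uses 4 moves: H → I → N → Q → L.
The bound of 3 isn't tight here; checking systematically, no route of length 3 through 3 satisfies every constraint, so 4 is the minimum.

4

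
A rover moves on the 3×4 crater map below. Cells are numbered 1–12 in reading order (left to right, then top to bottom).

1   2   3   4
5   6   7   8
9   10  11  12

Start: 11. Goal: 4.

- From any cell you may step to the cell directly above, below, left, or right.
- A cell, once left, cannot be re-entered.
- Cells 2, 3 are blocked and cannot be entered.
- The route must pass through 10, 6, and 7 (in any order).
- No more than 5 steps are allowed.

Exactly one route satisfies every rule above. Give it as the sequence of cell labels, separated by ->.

Any route must reach 10, 6, and 7 and still end at 4 within 5 moves, so the order of the required stops is forced.
Route from 11: left to 10, up to 6, 2× right (reaching 8), up to 4 — 5 moves in all.
Check: all required cells visited; 5 ≤ 5 moves.

11 -> 10 -> 6 -> 7 -> 8 -> 4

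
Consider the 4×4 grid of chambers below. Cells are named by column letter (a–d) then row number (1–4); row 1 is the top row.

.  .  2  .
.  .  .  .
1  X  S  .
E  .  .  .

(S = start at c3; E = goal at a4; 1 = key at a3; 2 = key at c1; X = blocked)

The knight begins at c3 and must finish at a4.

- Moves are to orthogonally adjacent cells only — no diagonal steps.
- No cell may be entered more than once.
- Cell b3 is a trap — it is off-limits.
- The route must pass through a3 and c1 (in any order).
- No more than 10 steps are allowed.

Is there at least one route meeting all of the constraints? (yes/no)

yes

One route that works: c3 → c2 → c1 → b1 → b2 → a2 → a3 → a4.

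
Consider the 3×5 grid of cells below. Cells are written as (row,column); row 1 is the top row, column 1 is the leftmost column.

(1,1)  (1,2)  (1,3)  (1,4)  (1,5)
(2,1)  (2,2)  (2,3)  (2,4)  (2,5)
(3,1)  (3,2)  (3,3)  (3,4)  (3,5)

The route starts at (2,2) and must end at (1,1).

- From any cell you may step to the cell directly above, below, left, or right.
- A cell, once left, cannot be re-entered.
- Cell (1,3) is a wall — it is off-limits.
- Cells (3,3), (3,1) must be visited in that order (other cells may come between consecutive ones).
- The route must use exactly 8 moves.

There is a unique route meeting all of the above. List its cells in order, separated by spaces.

(2,2) (2,3) (2,4) (3,4) (3,3) (3,2) (3,1) (2,1) (1,1)

The waypoints must appear in the order (3,3), (3,1), with no cell reused.
Route from (2,2): right 2 to (2,4), down 1 to (3,4), left 3 to (3,1), up 2 to (1,1) — 8 moves in all.
Check: order respected ((3,3) at step 4, (3,1) at step 6); 8 moves as required.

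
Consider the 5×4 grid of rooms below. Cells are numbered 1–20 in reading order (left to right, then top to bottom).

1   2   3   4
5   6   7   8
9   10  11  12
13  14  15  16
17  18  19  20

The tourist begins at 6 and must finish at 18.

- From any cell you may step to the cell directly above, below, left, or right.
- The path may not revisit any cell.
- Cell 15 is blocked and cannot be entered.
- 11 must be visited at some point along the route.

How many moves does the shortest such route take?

Any route passes through 11 somewhere between 6 and 18. Summing Manhattan distances along the two legs (6 → 11 → 18) gives a lower bound of 2 + 3 = 5 moves.
A route of 5 moves achieves this: 6 → 7 → 11 → 10 → 14 → 18.
Since 5 matches the lower bound, it is optimal.

5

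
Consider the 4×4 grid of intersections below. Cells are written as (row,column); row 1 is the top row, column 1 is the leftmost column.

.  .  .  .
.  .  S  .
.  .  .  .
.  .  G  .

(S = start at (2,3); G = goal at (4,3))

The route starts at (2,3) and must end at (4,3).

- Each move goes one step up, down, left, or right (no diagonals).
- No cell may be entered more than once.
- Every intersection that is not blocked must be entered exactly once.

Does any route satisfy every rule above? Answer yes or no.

no

Colour the cells like a checkerboard: each orthogonal step flips colour, so a Hamiltonian route alternates colours. Here there are 8 cells of one colour and 8 of the other, with start on the same colour as the goal — the counts and endpoints can't be arranged into an alternating sequence of length 16, so no Hamiltonian route exists.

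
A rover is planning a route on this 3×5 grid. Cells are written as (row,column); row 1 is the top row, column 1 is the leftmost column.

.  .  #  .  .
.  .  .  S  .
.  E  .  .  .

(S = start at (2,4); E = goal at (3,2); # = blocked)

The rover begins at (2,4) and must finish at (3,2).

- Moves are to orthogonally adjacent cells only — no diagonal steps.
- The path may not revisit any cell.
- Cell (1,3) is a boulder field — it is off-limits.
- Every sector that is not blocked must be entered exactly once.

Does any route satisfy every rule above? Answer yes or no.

yes

One route that works: (2,4) → (1,4) → (1,5) → (2,5) → (3,5) → (3,4) → (3,3) → (2,3) → (2,2) → (1,2) → (1,1) → (2,1) → (3,1) → (3,2).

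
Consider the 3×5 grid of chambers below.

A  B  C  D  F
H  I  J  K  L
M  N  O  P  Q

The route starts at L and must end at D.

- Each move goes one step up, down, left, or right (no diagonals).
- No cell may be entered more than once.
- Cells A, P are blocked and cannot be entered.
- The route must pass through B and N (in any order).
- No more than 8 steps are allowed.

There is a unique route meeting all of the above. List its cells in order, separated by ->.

L -> K -> J -> O -> N -> I -> B -> C -> D

Any route must reach B and N and still end at D within 8 moves, so the order of the required stops is forced.
Route from L: 2× left (reaching J), down to O, left to N, 2× up (reaching B), 2× right (reaching D) — 8 moves in all.
Check: all required cells visited; 8 ≤ 8 moves.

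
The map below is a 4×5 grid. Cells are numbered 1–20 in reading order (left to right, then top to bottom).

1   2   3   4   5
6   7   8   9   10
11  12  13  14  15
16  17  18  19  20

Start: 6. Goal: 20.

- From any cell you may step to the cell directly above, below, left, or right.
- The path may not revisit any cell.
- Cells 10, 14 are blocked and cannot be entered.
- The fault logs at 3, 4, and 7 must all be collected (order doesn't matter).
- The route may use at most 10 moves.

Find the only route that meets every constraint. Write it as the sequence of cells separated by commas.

The 10-move cap with required stops at 3, 4, 7 leaves no slack for detours.
Route from 6: right to 7, up to 2, 2× right (reaching 4), down to 9, left to 8, 2× down (reaching 18), 2× right (reaching 20) — 10 moves in all.
Check: all required cells visited; 10 ≤ 10 moves.

6, 7, 2, 3, 4, 9, 8, 13, 18, 19, 20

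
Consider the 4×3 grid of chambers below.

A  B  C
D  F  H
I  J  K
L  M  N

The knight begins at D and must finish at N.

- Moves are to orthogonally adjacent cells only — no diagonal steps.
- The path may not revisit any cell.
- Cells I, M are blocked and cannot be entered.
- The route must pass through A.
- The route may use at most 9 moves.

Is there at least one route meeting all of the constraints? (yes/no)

One route that works: D → A → B → F → J → K → N.

yes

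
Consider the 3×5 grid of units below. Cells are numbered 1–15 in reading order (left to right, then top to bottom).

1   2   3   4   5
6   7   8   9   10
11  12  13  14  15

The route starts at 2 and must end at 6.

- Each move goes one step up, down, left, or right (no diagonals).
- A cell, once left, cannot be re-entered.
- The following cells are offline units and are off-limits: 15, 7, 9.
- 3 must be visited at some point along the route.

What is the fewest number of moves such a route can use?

6

Any route passes through 3 somewhere between 2 and 6. Summing Manhattan distances along the two legs (2 → 3 → 6) gives a lower bound of 1 + 3 = 4 moves.
The shortest route satisfying every rule uses 6 moves: 2 → 3 → 8 → 13 → 12 → 11 → 6.
The no-revisit rule (legs can't share cells) pushes the minimum above the 4-move bound; an exhaustive check rules out every length from 4 to 5, leaving 6 as the minimum.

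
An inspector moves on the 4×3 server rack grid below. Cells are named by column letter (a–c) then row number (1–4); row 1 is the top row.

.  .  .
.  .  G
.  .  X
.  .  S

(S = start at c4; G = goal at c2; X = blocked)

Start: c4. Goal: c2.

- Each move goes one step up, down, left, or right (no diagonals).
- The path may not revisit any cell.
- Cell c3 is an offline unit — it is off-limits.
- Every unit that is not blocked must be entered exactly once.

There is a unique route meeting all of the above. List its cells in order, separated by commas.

Need to visit all 11 open cells exactly once, starting at c4 and ending at c2.
Route from c4: left 2 to a4, up 1 to a3, right 1 to b3, up 1 to b2, left 1 to a2, up 1 to a1, right 2 to c1, down 1 to c2 — 10 moves in all.
Check: all 11 open cells covered.

c4, b4, a4, a3, b3, b2, a2, a1, b1, c1, c2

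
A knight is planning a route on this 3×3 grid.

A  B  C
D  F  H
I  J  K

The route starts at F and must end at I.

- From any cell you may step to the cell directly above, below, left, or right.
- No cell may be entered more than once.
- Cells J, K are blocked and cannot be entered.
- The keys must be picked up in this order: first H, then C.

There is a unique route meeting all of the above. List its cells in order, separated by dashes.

The waypoints must appear in the order H, C, with no cell reused.
Route from F: right to H, up to C, 2× left (reaching A), 2× down (reaching I) — 6 moves in all.
Check: order respected (H at step 1, C at step 2).

F - H - C - B - A - D - I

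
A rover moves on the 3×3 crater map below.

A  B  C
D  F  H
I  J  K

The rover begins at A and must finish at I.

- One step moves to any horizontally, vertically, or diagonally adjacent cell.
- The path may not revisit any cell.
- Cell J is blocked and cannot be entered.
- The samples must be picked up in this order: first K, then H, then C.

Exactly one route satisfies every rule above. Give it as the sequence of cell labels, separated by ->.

A -> F -> K -> H -> C -> B -> D -> I

The waypoints must appear in the order K, H, C, with no cell reused.
Route from A: 2× down-right (reaching K), 2× up (reaching C), left to B, down-left to D, down to I — 7 moves in all.
Check: order respected (K at step 2, H at step 3, C at step 4).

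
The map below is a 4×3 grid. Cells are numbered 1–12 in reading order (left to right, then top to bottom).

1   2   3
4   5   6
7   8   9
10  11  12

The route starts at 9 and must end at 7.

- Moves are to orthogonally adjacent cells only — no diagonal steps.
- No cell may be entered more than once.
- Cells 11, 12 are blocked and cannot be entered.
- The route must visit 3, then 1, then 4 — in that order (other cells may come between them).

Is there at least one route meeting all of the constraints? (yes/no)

One route that works: 9 → 6 → 3 → 2 → 1 → 4 → 7.

yes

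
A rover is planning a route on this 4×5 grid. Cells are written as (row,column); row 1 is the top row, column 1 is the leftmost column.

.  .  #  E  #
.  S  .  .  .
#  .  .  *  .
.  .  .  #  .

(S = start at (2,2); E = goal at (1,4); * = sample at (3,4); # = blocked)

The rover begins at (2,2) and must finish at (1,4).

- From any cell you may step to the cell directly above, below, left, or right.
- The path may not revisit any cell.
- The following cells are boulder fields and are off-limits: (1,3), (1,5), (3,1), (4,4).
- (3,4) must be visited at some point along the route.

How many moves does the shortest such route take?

Any route passes through (3,4) somewhere between (2,2) and (1,4). Summing Manhattan distances along the two legs ((2,2) → (3,4) → (1,4)) gives a lower bound of 3 + 2 = 5 moves.
A route of 5 moves achieves this: (2,2) → (3,2) → (3,3) → (3,4) → (2,4) → (1,4).
Since 5 matches the lower bound, it is optimal.

5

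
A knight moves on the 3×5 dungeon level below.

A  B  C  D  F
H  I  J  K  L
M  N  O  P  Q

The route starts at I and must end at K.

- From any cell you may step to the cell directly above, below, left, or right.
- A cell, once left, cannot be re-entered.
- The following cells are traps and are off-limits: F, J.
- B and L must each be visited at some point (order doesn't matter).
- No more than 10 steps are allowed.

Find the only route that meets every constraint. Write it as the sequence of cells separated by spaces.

I B A H M N O P Q L K

The 10-move cap with required stops at B, L leaves no slack for detours.
Route from I: up 1 to B, left 1 to A, down 2 to M, right 4 to Q, up 1 to L, left 1 to K — 10 moves in all.
Check: all required cells visited; 10 ≤ 10 moves.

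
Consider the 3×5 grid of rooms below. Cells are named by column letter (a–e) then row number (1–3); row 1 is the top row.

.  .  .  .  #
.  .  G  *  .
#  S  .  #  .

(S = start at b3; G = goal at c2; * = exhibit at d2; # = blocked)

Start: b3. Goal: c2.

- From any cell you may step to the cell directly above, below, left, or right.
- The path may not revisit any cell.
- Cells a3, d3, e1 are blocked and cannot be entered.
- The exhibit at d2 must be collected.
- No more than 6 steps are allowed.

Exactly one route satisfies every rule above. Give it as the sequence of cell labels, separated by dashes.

The budget equals the shortest possible length, so every move has to be on a shortest route through the required cells.
Route from b3: 2× up (reaching b1), 2× right (reaching d1), down to d2, left to c2 — 6 moves in all.
Check: all required cells visited; 6 ≤ 6 moves.

b3 - b2 - b1 - c1 - d1 - d2 - c2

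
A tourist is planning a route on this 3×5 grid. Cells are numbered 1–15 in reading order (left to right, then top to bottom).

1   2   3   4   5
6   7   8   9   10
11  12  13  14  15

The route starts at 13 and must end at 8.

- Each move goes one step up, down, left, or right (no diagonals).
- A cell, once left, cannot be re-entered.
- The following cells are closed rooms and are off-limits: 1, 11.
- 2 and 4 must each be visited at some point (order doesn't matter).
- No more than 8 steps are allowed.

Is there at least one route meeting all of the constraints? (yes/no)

One route that works: 13 → 12 → 7 → 2 → 3 → 4 → 9 → 8.

yes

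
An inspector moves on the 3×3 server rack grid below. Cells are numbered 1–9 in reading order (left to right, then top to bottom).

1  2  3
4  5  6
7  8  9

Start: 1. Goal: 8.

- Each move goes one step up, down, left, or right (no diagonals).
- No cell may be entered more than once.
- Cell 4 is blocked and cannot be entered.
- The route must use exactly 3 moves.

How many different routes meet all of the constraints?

1

Need simple routes of exactly 3 moves from 1 to 8 (Manhattan distance 3, so 0 moves are spent on a detour and 0 undoing it).
Enumerating: 1 2 5 8.
That gives 1 route.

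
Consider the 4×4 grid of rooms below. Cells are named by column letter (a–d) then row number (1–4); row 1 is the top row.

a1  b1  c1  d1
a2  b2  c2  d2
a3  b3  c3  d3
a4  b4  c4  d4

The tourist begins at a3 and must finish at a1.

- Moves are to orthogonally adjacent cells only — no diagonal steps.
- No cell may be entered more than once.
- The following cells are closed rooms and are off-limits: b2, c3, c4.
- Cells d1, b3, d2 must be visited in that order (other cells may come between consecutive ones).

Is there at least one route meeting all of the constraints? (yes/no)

no

Every way from a3 to d1 runs through a1 — but a1 is where the route must end, so it would be entered once on the way to d1 and again at the finish.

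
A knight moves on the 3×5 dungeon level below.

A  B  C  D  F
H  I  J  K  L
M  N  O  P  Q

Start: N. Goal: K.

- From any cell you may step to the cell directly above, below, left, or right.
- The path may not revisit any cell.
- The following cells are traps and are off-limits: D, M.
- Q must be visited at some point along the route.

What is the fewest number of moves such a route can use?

Any route passes through Q somewhere between N and K. Summing Manhattan distances along the two legs (N → Q → K) gives a lower bound of 3 + 2 = 5 moves.
A route of 5 moves achieves this: N → O → P → Q → L → K.
Since 5 matches the lower bound, it is optimal.

5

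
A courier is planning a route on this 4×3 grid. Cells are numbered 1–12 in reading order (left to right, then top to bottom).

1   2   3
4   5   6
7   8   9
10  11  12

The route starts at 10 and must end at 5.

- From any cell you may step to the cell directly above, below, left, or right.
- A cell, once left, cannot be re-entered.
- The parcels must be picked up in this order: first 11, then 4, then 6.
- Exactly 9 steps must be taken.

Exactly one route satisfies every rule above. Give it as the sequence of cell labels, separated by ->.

10 -> 11 -> 8 -> 7 -> 4 -> 1 -> 2 -> 3 -> 6 -> 5

The waypoints must appear in the order 11, 4, 6, with no cell reused.
Route from 10: right to 11, up to 8, left to 7, 2× up (reaching 1), 2× right (reaching 3), down to 6, left to 5 — 9 moves in all.
Check: order respected (11 at step 1, 4 at step 4, 6 at step 8); 9 moves as required.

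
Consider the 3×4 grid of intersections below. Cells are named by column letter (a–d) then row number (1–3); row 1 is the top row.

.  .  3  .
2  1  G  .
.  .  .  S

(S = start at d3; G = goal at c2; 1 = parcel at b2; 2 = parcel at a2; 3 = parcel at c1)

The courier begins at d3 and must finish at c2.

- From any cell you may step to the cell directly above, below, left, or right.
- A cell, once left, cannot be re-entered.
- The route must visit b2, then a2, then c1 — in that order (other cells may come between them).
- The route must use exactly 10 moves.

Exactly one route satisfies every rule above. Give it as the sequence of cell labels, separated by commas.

The waypoints must appear in the order b2, a2, c1, with no cell reused.
Route from d3: 2× left (reaching b3), up to b2, left to a2, up to a1, 3× right (reaching d1), down to d2, left to c2 — 10 moves in all.
Check: order respected (1 at step 3, 2 at step 4, 3 at step 7); 10 moves as required.

d3, c3, b3, b2, a2, a1, b1, c1, d1, d2, c2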